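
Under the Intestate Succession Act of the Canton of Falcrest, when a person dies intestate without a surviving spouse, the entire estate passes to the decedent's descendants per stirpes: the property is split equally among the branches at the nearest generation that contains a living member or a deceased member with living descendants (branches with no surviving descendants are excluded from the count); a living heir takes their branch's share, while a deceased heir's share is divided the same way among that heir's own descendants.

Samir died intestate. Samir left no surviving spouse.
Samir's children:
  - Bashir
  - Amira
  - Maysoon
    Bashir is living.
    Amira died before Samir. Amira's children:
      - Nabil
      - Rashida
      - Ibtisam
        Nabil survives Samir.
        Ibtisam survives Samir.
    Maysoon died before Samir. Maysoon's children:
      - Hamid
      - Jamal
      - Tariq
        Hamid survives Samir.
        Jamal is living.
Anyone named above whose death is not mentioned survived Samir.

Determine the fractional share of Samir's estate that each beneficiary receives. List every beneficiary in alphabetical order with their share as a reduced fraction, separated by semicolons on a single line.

Bashir 1/3; Hamid 1/9; Ibtisam 1/9; Jamal 1/9; Nabil 1/9; Rashida 1/9; Tariq 1/9

There is no surviving spouse, so the entire estate passes to Samir's descendants per stirpes.
The estate is divided into 3 equal shares of 1/3 among Bashir, Amira, Maysoon.
Bashir is living and takes 1/3.
Amira predeceased; the 1/3 allotted to Amira's branch passes to Amira's issue by representation.
The 1/3 is divided into 3 equal shares of 1/9 among Nabil, Rashida, Ibtisam.
Nabil is living and takes 1/9.
Rashida is living and takes 1/9.
Ibtisam is living and takes 1/9.
Maysoon predeceased; the 1/3 allotted to Maysoon's branch passes to Maysoon's issue by representation.
The 1/3 is divided into 3 equal shares of 1/9 among Hamid, Jamal, Tariq.
Hamid is living and takes 1/9.
Jamal is living and takes 1/9.
Tariq is living and takes 1/9.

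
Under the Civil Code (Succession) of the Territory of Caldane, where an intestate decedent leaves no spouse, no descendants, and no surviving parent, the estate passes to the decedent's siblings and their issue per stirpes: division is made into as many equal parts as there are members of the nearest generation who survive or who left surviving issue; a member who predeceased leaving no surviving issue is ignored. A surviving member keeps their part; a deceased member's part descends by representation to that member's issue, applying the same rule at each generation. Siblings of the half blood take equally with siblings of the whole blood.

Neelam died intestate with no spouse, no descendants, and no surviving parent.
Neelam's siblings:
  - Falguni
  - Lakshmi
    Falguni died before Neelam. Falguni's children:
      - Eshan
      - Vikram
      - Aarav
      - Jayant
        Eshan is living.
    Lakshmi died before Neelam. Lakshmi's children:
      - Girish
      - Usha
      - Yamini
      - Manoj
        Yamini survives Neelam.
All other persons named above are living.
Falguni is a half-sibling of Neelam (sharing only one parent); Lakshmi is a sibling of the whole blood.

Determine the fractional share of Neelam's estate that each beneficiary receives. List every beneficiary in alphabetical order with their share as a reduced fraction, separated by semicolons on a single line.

Aarav 1/8; Eshan 1/8; Girish 1/8; Jayant 1/8; Manoj 1/8; Usha 1/8; Vikram 1/8; Yamini 1/8

No spouse, descendants, or parent survives, so the estate passes to Neelam's siblings per stirpes.
Half-blood and whole-blood siblings take equally under the stated rule.
The estate is divided into 2 equal shares of 1/2 among Falguni, Lakshmi.
Falguni predeceased; the 1/2 allotted to Falguni's branch passes to Falguni's issue by representation.
The 1/2 is divided into 4 equal shares of 1/8 among Eshan, Vikram, Aarav, Jayant.
Eshan is living and takes 1/8.
Vikram is living and takes 1/8.
Aarav is living and takes 1/8.
Jayant is living and takes 1/8.
Lakshmi predeceased; the 1/2 allotted to Lakshmi's branch passes to Lakshmi's issue by representation.
The 1/2 is divided into 4 equal shares of 1/8 among Girish, Usha, Yamini, Manoj.
Girish is living and takes 1/8.
Usha is living and takes 1/8.
Yamini is living and takes 1/8.
Manoj is living and takes 1/8.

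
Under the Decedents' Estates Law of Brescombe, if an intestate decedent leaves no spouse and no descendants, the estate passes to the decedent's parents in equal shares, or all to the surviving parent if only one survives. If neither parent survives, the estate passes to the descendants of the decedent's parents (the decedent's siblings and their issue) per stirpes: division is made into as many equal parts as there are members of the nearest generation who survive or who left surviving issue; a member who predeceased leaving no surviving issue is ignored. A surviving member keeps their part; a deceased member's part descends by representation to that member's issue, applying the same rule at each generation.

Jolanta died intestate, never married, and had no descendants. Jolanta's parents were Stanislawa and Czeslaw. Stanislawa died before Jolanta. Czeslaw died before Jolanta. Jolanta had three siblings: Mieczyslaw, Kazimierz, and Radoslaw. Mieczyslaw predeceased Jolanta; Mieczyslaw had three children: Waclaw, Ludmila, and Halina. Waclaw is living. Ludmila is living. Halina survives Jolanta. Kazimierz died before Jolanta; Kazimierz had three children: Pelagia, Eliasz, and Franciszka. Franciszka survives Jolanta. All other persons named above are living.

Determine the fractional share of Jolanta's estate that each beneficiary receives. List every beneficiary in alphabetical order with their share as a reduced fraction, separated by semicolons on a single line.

Eliasz 1/9; Franciszka 1/9; Halina 1/9; Ludmila 1/9; Pelagia 1/9; Radoslaw 1/3; Waclaw 1/9

Neither parent survives and there are no descendants, so the estate passes to Jolanta's siblings and their issue per stirpes.
The estate is divided into 3 equal shares of 1/3 among Mieczyslaw, Kazimierz, Radoslaw.
Mieczyslaw predeceased; the 1/3 allotted to Mieczyslaw's branch passes to Mieczyslaw's issue by representation.
The 1/3 is divided into 3 equal shares of 1/9 among Waclaw, Ludmila, Halina.
Waclaw is living and takes 1/9.
Ludmila is living and takes 1/9.
Halina is living and takes 1/9.
Kazimierz predeceased; the 1/3 allotted to Kazimierz's branch passes to Kazimierz's issue by representation.
The 1/3 is divided into 3 equal shares of 1/9 among Pelagia, Eliasz, Franciszka.
Pelagia is living and takes 1/9.
Eliasz is living and takes 1/9.
Franciszka is living and takes 1/9.
Radoslaw is living and takes 1/3.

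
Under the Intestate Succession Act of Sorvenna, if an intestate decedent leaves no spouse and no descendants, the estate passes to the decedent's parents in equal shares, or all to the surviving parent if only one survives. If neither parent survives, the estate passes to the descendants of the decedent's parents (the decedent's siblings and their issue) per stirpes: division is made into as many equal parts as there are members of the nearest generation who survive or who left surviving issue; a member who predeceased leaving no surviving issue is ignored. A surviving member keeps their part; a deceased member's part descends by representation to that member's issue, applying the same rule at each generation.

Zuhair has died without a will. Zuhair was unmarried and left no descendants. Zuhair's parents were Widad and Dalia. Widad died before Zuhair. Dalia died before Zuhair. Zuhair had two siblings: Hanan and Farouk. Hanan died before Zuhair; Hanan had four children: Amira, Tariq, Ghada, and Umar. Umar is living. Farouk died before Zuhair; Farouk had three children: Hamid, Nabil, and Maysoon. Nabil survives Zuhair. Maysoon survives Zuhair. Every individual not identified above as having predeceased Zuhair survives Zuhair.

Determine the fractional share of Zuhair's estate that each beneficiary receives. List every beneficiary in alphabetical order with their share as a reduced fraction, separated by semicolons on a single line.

Neither parent survives and there are no descendants, so the estate passes to Zuhair's siblings and their issue per stirpes.
The estate is divided into 2 equal shares of 1/2 among Hanan, Farouk.
Hanan predeceased; the 1/2 allotted to Hanan's branch passes to Hanan's issue by representation.
The 1/2 is divided into 4 equal shares of 1/8 among Amira, Tariq, Ghada, Umar.
Amira is living and takes 1/8.
Tariq is living and takes 1/8.
Ghada is living and takes 1/8.
Umar is living and takes 1/8.
Farouk predeceased; the 1/2 allotted to Farouk's branch passes to Farouk's issue by representation.
The 1/2 is divided into 3 equal shares of 1/6 among Hamid, Nabil, Maysoon.
Hamid is living and takes 1/6.
Nabil is living and takes 1/6.
Maysoon is living and takes 1/6.

Amira 1/8; Ghada 1/8; Hamid 1/6; Maysoon 1/6; Nabil 1/6; Tariq 1/8; Umar 1/8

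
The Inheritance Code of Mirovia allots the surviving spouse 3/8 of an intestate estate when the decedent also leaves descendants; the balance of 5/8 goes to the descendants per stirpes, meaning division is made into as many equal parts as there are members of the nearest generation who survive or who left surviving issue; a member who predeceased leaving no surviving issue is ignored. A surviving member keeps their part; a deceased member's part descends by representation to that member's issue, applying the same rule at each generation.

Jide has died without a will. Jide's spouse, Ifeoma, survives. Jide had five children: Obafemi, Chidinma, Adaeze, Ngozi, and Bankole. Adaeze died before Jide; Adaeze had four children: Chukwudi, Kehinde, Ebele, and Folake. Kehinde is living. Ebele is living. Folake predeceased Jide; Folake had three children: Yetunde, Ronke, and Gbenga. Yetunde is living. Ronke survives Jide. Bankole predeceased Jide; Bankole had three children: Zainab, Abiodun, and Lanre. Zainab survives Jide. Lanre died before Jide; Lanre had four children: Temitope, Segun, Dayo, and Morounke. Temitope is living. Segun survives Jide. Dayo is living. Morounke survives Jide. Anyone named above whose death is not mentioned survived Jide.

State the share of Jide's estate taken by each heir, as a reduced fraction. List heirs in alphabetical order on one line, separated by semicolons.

Abiodun 1/24; Chidinma 1/8; Chukwudi 1/32; Dayo 1/96; Ebele 1/32; Gbenga 1/96; Ifeoma 3/8; Kehinde 1/32; Morounke 1/96; Ngozi 1/8; Obafemi 1/8; Ronke 1/96; Segun 1/96; Temitope 1/96; Yetunde 1/96; Zainab 1/24

Ifeoma, as surviving spouse, takes 3/8.
The remaining 5/8 passes to Jide's descendants per stirpes.
The 5/8 is divided into 5 equal shares of 1/8 among Obafemi, Chidinma, Adaeze, Ngozi, Bankole.
Obafemi is living and takes 1/8.
Chidinma is living and takes 1/8.
Adaeze predeceased; the 1/8 allotted to Adaeze's branch passes to Adaeze's issue by representation.
The 1/8 is divided into 4 equal shares of 1/32 among Chukwudi, Kehinde, Ebele, Folake.
Chukwudi is living and takes 1/32.
Kehinde is living and takes 1/32.
Ebele is living and takes 1/32.
Folake predeceased; the 1/32 allotted to Folake's branch passes to Folake's issue by representation.
The 1/32 is divided into 3 equal shares of 1/96 among Yetunde, Ronke, Gbenga.
Yetunde is living and takes 1/96.
Ronke is living and takes 1/96.
Gbenga is living and takes 1/96.
Ngozi is living and takes 1/8.
Bankole predeceased; the 1/8 allotted to Bankole's branch passes to Bankole's issue by representation.
The 1/8 is divided into 3 equal shares of 1/24 among Zainab, Abiodun, Lanre.
Zainab is living and takes 1/24.
Abiodun is living and takes 1/24.
Lanre predeceased; the 1/24 allotted to Lanre's branch passes to Lanre's issue by representation.
The 1/24 is divided into 4 equal shares of 1/96 among Temitope, Segun, Dayo, Morounke.
Temitope is living and takes 1/96.
Segun is living and takes 1/96.
Dayo is living and takes 1/96.
Morounke is living and takes 1/96.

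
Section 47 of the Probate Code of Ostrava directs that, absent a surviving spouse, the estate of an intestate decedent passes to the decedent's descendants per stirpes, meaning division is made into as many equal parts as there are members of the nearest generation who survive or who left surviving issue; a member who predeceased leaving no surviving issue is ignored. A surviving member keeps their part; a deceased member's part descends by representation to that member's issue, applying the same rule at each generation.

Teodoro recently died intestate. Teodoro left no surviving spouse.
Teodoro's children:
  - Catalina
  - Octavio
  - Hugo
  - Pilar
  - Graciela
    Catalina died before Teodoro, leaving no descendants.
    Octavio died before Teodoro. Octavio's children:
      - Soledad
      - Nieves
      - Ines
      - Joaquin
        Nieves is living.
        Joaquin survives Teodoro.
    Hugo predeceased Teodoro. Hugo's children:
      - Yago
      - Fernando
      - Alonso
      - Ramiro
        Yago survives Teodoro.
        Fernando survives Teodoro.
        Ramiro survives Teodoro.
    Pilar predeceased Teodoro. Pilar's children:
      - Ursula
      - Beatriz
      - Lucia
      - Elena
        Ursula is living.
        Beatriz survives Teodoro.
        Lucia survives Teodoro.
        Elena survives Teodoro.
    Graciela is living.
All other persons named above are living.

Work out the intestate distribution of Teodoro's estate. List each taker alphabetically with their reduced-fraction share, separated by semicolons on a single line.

Alonso 1/16; Beatriz 1/16; Elena 1/16; Fernando 1/16; Graciela 1/4; Ines 1/16; Joaquin 1/16; Lucia 1/16; Nieves 1/16; Ramiro 1/16; Soledad 1/16; Ursula 1/16; Yago 1/16

There is no surviving spouse, so the entire estate passes to Teodoro's descendants per stirpes.
Catalina left no surviving issue, so that branch lapses and is disregarded.
The estate is divided into 4 equal shares of 1/4 among Octavio, Hugo, Pilar, Graciela.
Octavio predeceased; the 1/4 allotted to Octavio's branch passes to Octavio's issue by representation.
The 1/4 is divided into 4 equal shares of 1/16 among Soledad, Nieves, Ines, Joaquin.
Soledad is living and takes 1/16.
Nieves is living and takes 1/16.
Ines is living and takes 1/16.
Joaquin is living and takes 1/16.
Hugo predeceased; the 1/4 allotted to Hugo's branch passes to Hugo's issue by representation.
The 1/4 is divided into 4 equal shares of 1/16 among Yago, Fernando, Alonso, Ramiro.
Yago is living and takes 1/16.
Fernando is living and takes 1/16.
Alonso is living and takes 1/16.
Ramiro is living and takes 1/16.
Pilar predeceased; the 1/4 allotted to Pilar's branch passes to Pilar's issue by representation.
The 1/4 is divided into 4 equal shares of 1/16 among Ursula, Beatriz, Lucia, Elena.
Ursula is living and takes 1/16.
Beatriz is living and takes 1/16.
Lucia is living and takes 1/16.
Elena is living and takes 1/16.
Graciela is living and takes 1/4.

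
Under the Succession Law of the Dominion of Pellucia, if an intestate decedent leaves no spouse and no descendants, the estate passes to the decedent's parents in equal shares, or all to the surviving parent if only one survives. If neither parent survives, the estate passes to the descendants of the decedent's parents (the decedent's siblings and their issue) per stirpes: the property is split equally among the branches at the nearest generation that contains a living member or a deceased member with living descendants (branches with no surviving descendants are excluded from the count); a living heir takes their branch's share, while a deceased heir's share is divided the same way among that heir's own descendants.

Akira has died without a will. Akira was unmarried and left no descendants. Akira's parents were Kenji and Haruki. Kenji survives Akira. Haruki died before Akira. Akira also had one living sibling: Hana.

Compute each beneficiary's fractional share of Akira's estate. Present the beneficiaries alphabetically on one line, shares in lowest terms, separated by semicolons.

Kenji 1

Only one parent, Kenji, survives, so Kenji takes the entire estate. The siblings take nothing because a surviving parent has priority.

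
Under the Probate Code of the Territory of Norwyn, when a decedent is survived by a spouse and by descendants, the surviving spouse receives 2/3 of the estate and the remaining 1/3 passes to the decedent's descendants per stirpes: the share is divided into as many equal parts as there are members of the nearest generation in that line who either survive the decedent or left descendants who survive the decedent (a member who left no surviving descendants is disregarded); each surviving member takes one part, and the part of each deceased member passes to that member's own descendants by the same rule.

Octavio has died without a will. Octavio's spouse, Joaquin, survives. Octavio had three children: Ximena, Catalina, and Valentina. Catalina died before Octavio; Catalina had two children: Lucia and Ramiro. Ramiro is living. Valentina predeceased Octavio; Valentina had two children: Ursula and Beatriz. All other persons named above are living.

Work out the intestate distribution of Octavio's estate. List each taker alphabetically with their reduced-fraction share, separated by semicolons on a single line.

Joaquin, as surviving spouse, takes 2/3.
The remaining 1/3 passes to Octavio's descendants per stirpes.
The 1/3 is divided into 3 equal shares of 1/9 among Ximena, Catalina, Valentina.
Ximena is living and takes 1/9.
Catalina predeceased; the 1/9 allotted to Catalina's branch passes to Catalina's issue by representation.
The 1/9 is divided into 2 equal shares of 1/18 among Lucia, Ramiro.
Lucia is living and takes 1/18.
Ramiro is living and takes 1/18.
Valentina predeceased; the 1/9 allotted to Valentina's branch passes to Valentina's issue by representation.
The 1/9 is divided into 2 equal shares of 1/18 among Ursula, Beatriz.
Ursula is living and takes 1/18.
Beatriz is living and takes 1/18.

Beatriz 1/18; Joaquin 2/3; Lucia 1/18; Ramiro 1/18; Ursula 1/18; Ximena 1/9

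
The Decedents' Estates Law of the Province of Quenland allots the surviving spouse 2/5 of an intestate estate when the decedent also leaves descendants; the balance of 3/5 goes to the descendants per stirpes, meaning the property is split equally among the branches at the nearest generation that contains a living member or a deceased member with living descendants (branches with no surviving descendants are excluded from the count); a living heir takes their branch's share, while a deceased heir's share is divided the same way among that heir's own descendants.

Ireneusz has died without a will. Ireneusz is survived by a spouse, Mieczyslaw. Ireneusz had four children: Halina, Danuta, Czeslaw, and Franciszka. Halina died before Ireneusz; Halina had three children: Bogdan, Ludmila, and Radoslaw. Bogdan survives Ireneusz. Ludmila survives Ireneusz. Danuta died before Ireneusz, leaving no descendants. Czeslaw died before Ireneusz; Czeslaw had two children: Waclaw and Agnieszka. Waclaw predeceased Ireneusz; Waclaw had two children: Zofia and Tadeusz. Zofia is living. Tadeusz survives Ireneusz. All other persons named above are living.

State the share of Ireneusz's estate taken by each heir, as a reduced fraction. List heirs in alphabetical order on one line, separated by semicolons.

Agnieszka 1/10; Bogdan 1/15; Franciszka 1/5; Ludmila 1/15; Mieczyslaw 2/5; Radoslaw 1/15; Tadeusz 1/20; Zofia 1/20

Mieczyslaw, as surviving spouse, takes 2/5.
The remaining 3/5 passes to Ireneusz's descendants per stirpes.
Danuta left no surviving issue, so that branch lapses and is disregarded.
The 3/5 is divided into 3 equal shares of 1/5 among Halina, Czeslaw, Franciszka.
Halina predeceased; the 1/5 allotted to Halina's branch passes to Halina's issue by representation.
The 1/5 is divided into 3 equal shares of 1/15 among Bogdan, Ludmila, Radoslaw.
Bogdan is living and takes 1/15.
Ludmila is living and takes 1/15.
Radoslaw is living and takes 1/15.
Czeslaw predeceased; the 1/5 allotted to Czeslaw's branch passes to Czeslaw's issue by representation.
The 1/5 is divided into 2 equal shares of 1/10 among Waclaw, Agnieszka.
Waclaw predeceased; the 1/10 allotted to Waclaw's branch passes to Waclaw's issue by representation.
The 1/10 is divided into 2 equal shares of 1/20 among Zofia, Tadeusz.
Zofia is living and takes 1/20.
Tadeusz is living and takes 1/20.
Agnieszka is living and takes 1/10.
Franciszka is living and takes 1/5.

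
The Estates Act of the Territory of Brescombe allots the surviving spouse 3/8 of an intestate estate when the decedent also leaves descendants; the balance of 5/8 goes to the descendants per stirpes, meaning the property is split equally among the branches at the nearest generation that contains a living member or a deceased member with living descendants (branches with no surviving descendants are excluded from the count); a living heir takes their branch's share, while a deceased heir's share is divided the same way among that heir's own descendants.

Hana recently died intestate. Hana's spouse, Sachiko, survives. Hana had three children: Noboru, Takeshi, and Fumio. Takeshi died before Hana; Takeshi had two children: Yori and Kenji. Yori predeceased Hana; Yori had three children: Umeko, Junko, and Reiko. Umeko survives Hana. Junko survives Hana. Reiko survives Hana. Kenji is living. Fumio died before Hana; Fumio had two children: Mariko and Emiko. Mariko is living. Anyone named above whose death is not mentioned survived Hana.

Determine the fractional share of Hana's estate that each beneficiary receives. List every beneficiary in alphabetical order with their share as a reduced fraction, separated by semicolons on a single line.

Emiko 5/48; Junko 5/144; Kenji 5/48; Mariko 5/48; Noboru 5/24; Reiko 5/144; Sachiko 3/8; Umeko 5/144

Sachiko, as surviving spouse, takes 3/8.
The remaining 5/8 passes to Hana's descendants per stirpes.
The 5/8 is divided into 3 equal shares of 5/24 among Noboru, Takeshi, Fumio.
Noboru is living and takes 5/24.
Takeshi predeceased; the 5/24 allotted to Takeshi's branch passes to Takeshi's issue by representation.
The 5/24 is divided into 2 equal shares of 5/48 among Yori, Kenji.
Yori predeceased; the 5/48 allotted to Yori's branch passes to Yori's issue by representation.
The 5/48 is divided into 3 equal shares of 5/144 among Umeko, Junko, Reiko.
Umeko is living and takes 5/144.
Junko is living and takes 5/144.
Reiko is living and takes 5/144.
Kenji is living and takes 5/48.
Fumio predeceased; the 5/24 allotted to Fumio's branch passes to Fumio's issue by representation.
The 5/24 is divided into 2 equal shares of 5/48 among Mariko, Emiko.
Mariko is living and takes 5/48.
Emiko is living and takes 5/48.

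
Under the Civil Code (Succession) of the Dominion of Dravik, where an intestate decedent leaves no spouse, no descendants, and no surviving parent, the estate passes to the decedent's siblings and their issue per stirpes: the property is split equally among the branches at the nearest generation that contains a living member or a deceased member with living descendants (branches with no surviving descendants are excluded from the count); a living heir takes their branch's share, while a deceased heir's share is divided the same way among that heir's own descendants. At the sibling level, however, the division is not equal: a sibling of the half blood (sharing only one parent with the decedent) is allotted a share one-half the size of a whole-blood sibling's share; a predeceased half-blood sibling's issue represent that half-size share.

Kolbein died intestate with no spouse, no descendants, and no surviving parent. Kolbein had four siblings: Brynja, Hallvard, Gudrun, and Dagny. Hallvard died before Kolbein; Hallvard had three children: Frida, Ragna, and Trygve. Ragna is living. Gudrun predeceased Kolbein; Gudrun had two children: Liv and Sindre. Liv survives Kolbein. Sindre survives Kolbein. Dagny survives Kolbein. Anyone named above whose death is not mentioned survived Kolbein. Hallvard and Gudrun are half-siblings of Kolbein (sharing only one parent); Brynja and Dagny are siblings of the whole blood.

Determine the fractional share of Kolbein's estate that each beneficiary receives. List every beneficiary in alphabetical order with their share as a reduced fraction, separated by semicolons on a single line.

Brynja 1/3; Dagny 1/3; Frida 1/18; Liv 1/12; Ragna 1/18; Sindre 1/12; Trygve 1/18

No spouse, descendants, or parent survives, so the estate passes to Kolbein's siblings per stirpes.
Half-blood siblings count for one-half the weight of whole-blood siblings at the initial division.
Dividing 1 in proportion to weights (total weight 3): Brynja (weight 1) → 1/3; Hallvard (weight 1/2) → 1/6; Gudrun (weight 1/2) → 1/6; Dagny (weight 1) → 1/3.
Brynja is living and takes 1/3.
Hallvard predeceased; the 1/6 allotted to Hallvard's branch passes to Hallvard's issue by representation.
The 1/6 is divided into 3 equal shares of 1/18 among Frida, Ragna, Trygve.
Frida is living and takes 1/18.
Ragna is living and takes 1/18.
Trygve is living and takes 1/18.
Gudrun predeceased; the 1/6 allotted to Gudrun's branch passes to Gudrun's issue by representation.
The 1/6 is divided into 2 equal shares of 1/12 among Liv, Sindre.
Liv is living and takes 1/12.
Sindre is living and takes 1/12.
Dagny is living and takes 1/3.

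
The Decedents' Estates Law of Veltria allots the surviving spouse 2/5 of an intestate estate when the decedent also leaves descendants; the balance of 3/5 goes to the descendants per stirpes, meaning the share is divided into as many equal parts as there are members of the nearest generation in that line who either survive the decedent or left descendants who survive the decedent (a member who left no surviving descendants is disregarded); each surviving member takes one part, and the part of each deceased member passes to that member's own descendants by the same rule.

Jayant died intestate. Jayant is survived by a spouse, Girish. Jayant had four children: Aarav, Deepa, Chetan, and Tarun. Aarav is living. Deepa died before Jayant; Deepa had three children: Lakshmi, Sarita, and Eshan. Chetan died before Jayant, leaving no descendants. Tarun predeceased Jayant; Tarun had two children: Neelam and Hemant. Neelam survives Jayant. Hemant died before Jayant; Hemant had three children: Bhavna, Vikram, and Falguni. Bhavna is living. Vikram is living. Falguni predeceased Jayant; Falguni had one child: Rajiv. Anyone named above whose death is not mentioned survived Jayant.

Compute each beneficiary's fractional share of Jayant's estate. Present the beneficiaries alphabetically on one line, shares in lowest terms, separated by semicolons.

Aarav 1/5; Bhavna 1/30; Eshan 1/15; Girish 2/5; Lakshmi 1/15; Neelam 1/10; Rajiv 1/30; Sarita 1/15; Vikram 1/30

Girish, as surviving spouse, takes 2/5.
The remaining 3/5 passes to Jayant's descendants per stirpes.
Chetan left no surviving issue, so that branch lapses and is disregarded.
The 3/5 is divided into 3 equal shares of 1/5 among Aarav, Deepa, Tarun.
Aarav is living and takes 1/5.
Deepa predeceased; the 1/5 allotted to Deepa's branch passes to Deepa's issue by representation.
The 1/5 is divided into 3 equal shares of 1/15 among Lakshmi, Sarita, Eshan.
Lakshmi is living and takes 1/15.
Sarita is living and takes 1/15.
Eshan is living and takes 1/15.
Tarun predeceased; the 1/5 allotted to Tarun's branch passes to Tarun's issue by representation.
The 1/5 is divided into 2 equal shares of 1/10 among Neelam, Hemant.
Neelam is living and takes 1/10.
Hemant predeceased; the 1/10 allotted to Hemant's branch passes to Hemant's issue by representation.
The 1/10 is divided into 3 equal shares of 1/30 among Bhavna, Vikram, Falguni.
Bhavna is living and takes 1/30.
Vikram is living and takes 1/30.
Falguni predeceased; the 1/30 allotted to Falguni's branch passes to Falguni's issue by representation.
Rajiv is the sole taker at this level and receives the full 1/30.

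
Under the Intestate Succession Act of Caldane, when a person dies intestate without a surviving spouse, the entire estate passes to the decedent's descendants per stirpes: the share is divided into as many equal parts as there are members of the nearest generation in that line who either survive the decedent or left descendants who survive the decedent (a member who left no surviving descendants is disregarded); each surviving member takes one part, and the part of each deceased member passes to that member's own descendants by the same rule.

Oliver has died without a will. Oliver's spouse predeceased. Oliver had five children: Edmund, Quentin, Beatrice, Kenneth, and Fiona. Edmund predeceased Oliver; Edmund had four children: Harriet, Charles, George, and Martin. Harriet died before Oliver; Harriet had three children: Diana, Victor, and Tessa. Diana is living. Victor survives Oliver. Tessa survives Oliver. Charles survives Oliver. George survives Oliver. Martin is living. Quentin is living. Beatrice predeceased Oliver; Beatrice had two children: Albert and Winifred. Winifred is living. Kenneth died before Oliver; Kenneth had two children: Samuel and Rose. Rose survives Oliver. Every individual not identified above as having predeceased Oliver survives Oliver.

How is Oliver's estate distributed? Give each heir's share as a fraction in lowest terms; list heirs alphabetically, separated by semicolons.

There is no surviving spouse, so the entire estate passes to Oliver's descendants per stirpes.
The estate is divided into 5 equal shares of 1/5 among Edmund, Quentin, Beatrice, Kenneth, Fiona.
Edmund predeceased; the 1/5 allotted to Edmund's branch passes to Edmund's issue by representation.
The 1/5 is divided into 4 equal shares of 1/20 among Harriet, Charles, George, Martin.
Harriet predeceased; the 1/20 allotted to Harriet's branch passes to Harriet's issue by representation.
The 1/20 is divided into 3 equal shares of 1/60 among Diana, Victor, Tessa.
Diana is living and takes 1/60.
Victor is living and takes 1/60.
Tessa is living and takes 1/60.
Charles is living and takes 1/20.
George is living and takes 1/20.
Martin is living and takes 1/20.
Quentin is living and takes 1/5.
Beatrice predeceased; the 1/5 allotted to Beatrice's branch passes to Beatrice's issue by representation.
The 1/5 is divided into 2 equal shares of 1/10 among Albert, Winifred.
Albert is living and takes 1/10.
Winifred is living and takes 1/10.
Kenneth predeceased; the 1/5 allotted to Kenneth's branch passes to Kenneth's issue by representation.
The 1/5 is divided into 2 equal shares of 1/10 among Samuel, Rose.
Samuel is living and takes 1/10.
Rose is living and takes 1/10.
Fiona is living and takes 1/5.

Albert 1/10; Charles 1/20; Diana 1/60; Fiona 1/5; George 1/20; Martin 1/20; Quentin 1/5; Rose 1/10; Samuel 1/10; Tessa 1/60; Victor 1/60; Winifred 1/10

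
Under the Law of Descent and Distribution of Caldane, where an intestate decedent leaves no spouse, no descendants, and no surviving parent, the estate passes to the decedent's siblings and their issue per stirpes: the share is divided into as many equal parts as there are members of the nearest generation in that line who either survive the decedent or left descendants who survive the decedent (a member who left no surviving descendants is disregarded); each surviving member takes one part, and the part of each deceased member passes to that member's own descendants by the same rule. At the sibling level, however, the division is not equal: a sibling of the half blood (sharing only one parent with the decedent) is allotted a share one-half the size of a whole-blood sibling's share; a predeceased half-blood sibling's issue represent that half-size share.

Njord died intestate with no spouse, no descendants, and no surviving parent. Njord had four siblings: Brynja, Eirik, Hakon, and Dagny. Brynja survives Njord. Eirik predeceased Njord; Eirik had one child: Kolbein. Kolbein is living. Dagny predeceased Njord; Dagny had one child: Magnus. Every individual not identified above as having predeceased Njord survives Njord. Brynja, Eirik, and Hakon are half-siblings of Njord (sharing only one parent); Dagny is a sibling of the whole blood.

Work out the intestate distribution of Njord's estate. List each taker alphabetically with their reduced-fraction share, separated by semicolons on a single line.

No spouse, descendants, or parent survives, so the estate passes to Njord's siblings per stirpes.
Half-blood siblings count for one-half the weight of whole-blood siblings at the initial division.
Dividing 1 in proportion to weights (total weight 5/2): Brynja (weight 1/2) → 1/5; Eirik (weight 1/2) → 1/5; Hakon (weight 1/2) → 1/5; Dagny (weight 1) → 2/5.
Brynja is living and takes 1/5.
Eirik predeceased; the 1/5 allotted to Eirik's branch passes to Eirik's issue by representation.
Kolbein is the sole taker at this level and receives the full 1/5.
Hakon is living and takes 1/5.
Dagny predeceased; the 2/5 allotted to Dagny's branch passes to Dagny's issue by representation.
Magnus is the sole taker at this level and receives the full 2/5.

Brynja 1/5; Hakon 1/5; Kolbein 1/5; Magnus 2/5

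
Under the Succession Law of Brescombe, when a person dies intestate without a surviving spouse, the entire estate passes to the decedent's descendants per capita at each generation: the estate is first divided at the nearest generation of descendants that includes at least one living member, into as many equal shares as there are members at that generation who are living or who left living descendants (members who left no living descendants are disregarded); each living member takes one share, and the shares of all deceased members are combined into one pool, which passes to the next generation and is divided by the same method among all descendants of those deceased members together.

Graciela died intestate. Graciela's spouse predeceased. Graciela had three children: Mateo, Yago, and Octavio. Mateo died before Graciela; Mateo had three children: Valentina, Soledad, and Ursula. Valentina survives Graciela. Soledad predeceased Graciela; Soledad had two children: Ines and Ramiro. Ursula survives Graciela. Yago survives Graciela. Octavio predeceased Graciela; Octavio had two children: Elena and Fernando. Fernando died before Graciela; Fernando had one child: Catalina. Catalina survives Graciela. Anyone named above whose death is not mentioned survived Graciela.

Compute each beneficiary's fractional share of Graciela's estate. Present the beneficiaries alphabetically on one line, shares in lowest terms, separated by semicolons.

There is no surviving spouse, so the entire estate passes to Graciela's descendants per capita at each generation.
At generation 1 (Mateo, Yago, Octavio) there are 3 shares of (1)/3 = 1/3 each.
Living: Yago — each takes 1/3.
Deceased: Mateo and Octavio. Their combined 2/3 is pooled and carried to generation 2.
At generation 2 (Valentina, Soledad, Ursula, Elena, Fernando) there are 5 shares of (2/3)/5 = 2/15 each.
Living: Valentina, Ursula, and Elena — each takes 2/15.
Deceased: Soledad and Fernando. Their combined 4/15 is pooled and carried to generation 3.
At generation 3 (Ines, Ramiro, Catalina) there are 3 shares of (4/15)/3 = 4/45 each.
Living: Ines, Ramiro, and Catalina — each takes 4/45.

Catalina 4/45; Elena 2/15; Ines 4/45; Ramiro 4/45; Ursula 2/15; Valentina 2/15; Yago 1/3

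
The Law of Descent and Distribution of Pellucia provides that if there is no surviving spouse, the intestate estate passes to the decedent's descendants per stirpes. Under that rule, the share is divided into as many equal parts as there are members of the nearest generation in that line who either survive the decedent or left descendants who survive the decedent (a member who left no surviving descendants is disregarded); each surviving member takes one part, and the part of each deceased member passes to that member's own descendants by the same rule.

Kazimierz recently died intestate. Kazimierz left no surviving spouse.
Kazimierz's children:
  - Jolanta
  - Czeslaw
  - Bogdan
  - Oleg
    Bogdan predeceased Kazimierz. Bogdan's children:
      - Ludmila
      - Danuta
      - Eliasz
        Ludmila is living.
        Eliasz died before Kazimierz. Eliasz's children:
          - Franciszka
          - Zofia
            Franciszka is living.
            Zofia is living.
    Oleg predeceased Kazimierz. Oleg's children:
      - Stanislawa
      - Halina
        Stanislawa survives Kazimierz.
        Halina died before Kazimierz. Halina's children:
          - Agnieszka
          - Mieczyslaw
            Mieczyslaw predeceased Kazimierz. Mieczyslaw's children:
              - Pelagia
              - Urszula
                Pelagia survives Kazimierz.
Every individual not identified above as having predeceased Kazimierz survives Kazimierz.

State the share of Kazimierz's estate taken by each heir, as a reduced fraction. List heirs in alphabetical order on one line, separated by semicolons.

Agnieszka 1/16; Czeslaw 1/4; Danuta 1/12; Franciszka 1/24; Jolanta 1/4; Ludmila 1/12; Pelagia 1/32; Stanislawa 1/8; Urszula 1/32; Zofia 1/24

There is no surviving spouse, so the entire estate passes to Kazimierz's descendants per stirpes.
The estate is divided into 4 equal shares of 1/4 among Jolanta, Czeslaw, Bogdan, Oleg.
Jolanta is living and takes 1/4.
Czeslaw is living and takes 1/4.
Bogdan predeceased; the 1/4 allotted to Bogdan's branch passes to Bogdan's issue by representation.
The 1/4 is divided into 3 equal shares of 1/12 among Ludmila, Danuta, Eliasz.
Ludmila is living and takes 1/12.
Danuta is living and takes 1/12.
Eliasz predeceased; the 1/12 allotted to Eliasz's branch passes to Eliasz's issue by representation.
The 1/12 is divided into 2 equal shares of 1/24 among Franciszka, Zofia.
Franciszka is living and takes 1/24.
Zofia is living and takes 1/24.
Oleg predeceased; the 1/4 allotted to Oleg's branch passes to Oleg's issue by representation.
The 1/4 is divided into 2 equal shares of 1/8 among Stanislawa, Halina.
Stanislawa is living and takes 1/8.
Halina predeceased; the 1/8 allotted to Halina's branch passes to Halina's issue by representation.
The 1/8 is divided into 2 equal shares of 1/16 among Agnieszka, Mieczyslaw.
Agnieszka is living and takes 1/16.
Mieczyslaw predeceased; the 1/16 allotted to Mieczyslaw's branch passes to Mieczyslaw's issue by representation.
The 1/16 is divided into 2 equal shares of 1/32 among Pelagia, Urszula.
Pelagia is living and takes 1/32.
Urszula is living and takes 1/32.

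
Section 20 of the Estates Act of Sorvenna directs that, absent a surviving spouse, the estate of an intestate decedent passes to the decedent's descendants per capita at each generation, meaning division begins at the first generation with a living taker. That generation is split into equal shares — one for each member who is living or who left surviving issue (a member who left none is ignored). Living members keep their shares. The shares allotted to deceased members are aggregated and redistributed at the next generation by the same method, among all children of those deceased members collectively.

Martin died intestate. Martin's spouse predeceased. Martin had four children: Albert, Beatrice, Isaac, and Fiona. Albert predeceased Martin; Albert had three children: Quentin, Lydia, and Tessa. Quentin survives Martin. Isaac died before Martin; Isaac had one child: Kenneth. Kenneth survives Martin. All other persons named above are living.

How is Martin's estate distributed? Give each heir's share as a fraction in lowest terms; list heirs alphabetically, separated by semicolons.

There is no surviving spouse, so the entire estate passes to Martin's descendants per capita at each generation.
At generation 1 (Albert, Beatrice, Isaac, Fiona) there are 4 shares of (1)/4 = 1/4 each.
Living: Beatrice and Fiona — each takes 1/4.
Deceased: Albert and Isaac. Their combined 1/2 is pooled and carried to generation 2.
At generation 2 (Quentin, Lydia, Tessa, Kenneth) there are 4 shares of (1/2)/4 = 1/8 each.
Living: Quentin, Lydia, Tessa, and Kenneth — each takes 1/8.

Beatrice 1/4; Fiona 1/4; Kenneth 1/8; Lydia 1/8; Quentin 1/8; Tessa 1/8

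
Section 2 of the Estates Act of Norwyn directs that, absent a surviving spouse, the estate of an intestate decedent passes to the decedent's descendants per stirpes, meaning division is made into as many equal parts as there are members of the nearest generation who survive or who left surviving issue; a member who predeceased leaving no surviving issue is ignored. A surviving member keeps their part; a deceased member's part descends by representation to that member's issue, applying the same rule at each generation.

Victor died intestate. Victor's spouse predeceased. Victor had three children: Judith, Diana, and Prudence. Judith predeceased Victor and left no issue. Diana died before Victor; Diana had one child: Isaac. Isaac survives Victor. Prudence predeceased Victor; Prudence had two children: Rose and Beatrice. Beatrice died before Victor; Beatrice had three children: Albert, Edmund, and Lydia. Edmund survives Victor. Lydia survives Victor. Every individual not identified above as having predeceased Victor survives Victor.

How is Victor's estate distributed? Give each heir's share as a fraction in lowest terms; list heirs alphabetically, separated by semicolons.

There is no surviving spouse, so the entire estate passes to Victor's descendants per stirpes.
Judith left no surviving issue, so that branch lapses and is disregarded.
The estate is divided into 2 equal shares of 1/2 among Diana, Prudence.
Diana predeceased; the 1/2 allotted to Diana's branch passes to Diana's issue by representation.
Isaac is the sole taker at this level and receives the full 1/2.
Prudence predeceased; the 1/2 allotted to Prudence's branch passes to Prudence's issue by representation.
The 1/2 is divided into 2 equal shares of 1/4 among Rose, Beatrice.
Rose is living and takes 1/4.
Beatrice predeceased; the 1/4 allotted to Beatrice's branch passes to Beatrice's issue by representation.
The 1/4 is divided into 3 equal shares of 1/12 among Albert, Edmund, Lydia.
Albert is living and takes 1/12.
Edmund is living and takes 1/12.
Lydia is living and takes 1/12.

Albert 1/12; Edmund 1/12; Isaac 1/2; Lydia 1/12; Rose 1/4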